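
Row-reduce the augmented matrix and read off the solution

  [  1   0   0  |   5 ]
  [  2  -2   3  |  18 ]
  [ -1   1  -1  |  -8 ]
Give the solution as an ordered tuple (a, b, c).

(5, -1, 2)

R2 -> R2 − 2·R1
R3 -> R3 + R1
R2 -> -1/2·R2
R3 -> R3 − R2
R3 -> 2·R3
R2 -> R2 + 3/2·R3
Reading off the last column: a = 5, b = -1, c = 2.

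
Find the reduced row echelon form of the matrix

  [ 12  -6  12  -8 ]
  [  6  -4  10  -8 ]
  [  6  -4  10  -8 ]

[[1, 0, -1, 4/3], [0, 1, -4, 4], [0, 0, 0, 0]]

Multiply R1 by 1/12.
  [ 1  -1/2   1  -2/3 ]
  [ 6    -4  10    -8 ]
  [ 6    -4  10    -8 ]
Subtract 6 times R1 from R2.
  [ 1  -1/2   1  -2/3 ]
  [ 0    -1   4    -4 ]
  [ 6    -4  10    -8 ]
Subtract 6 times R1 from R3.
  [ 1  -1/2  1  -2/3 ]
  [ 0    -1  4    -4 ]
  [ 0    -1  4    -4 ]
Multiply R2 by -1.
  [ 1  -1/2   1  -2/3 ]
  [ 0     1  -4     4 ]
  [ 0    -1   4    -4 ]
Add R2 to R3.
  [ 1  -1/2   1  -2/3 ]
  [ 0     1  -4     4 ]
  [ 0     0   0     0 ]
Add 1/2 times R2 to R1.
  [ 1  0  -1  4/3 ]
  [ 0  1  -4    4 ]
  [ 0  0   0    0 ]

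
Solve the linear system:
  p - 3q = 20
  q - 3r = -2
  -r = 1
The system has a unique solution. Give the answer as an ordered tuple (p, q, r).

Form the augmented matrix and row-reduce:
  [ 1  -3   0  |  20 ]
  [ 0   1  -3  |  -2 ]
  [ 0   0  -1  |   1 ]
R3 → -1·R3
  [ 1  -3   0  |  20 ]
  [ 0   1  -3  |  -2 ]
  [ 0   0   1  |  -1 ]
R2 → R2 + 3·R3
  [ 1  -3  0  |  20 ]
  [ 0   1  0  |  -5 ]
  [ 0   0  1  |  -1 ]
R1 → R1 + 3·R2
  [ 1  0  0  |   5 ]
  [ 0  1  0  |  -5 ]
  [ 0  0  1  |  -1 ]
Reading off the last column: p = 5, q = -5, r = -1.

(5, -5, -1)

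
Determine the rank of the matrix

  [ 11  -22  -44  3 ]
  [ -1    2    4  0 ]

rank = 2

ρ1 -> 1/11·ρ1
  [  1  -2  -4  3/11 ]
  [ -1   2   4     0 ]
ρ2 -> ρ2 + ρ1
  [ 1  -2  -4  3/11 ]
  [ 0   0   0  3/11 ]
ρ2 -> 11/3·ρ2
  [ 1  -2  -4  3/11 ]
  [ 0   0   0     1 ]
ρ1 -> ρ1 − 3/11·ρ2
  [ 1  -2  -4  0 ]
  [ 0   0   0  1 ]
The reduced form has 2 nonzero rows.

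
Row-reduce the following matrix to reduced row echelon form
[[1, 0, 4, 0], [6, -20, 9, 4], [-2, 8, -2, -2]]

[[1, 0, 4, 0], [0, 1, 3/4, 0], [0, 0, 0, 1]]

Subtract 6 times ρ1 from ρ2.
  [  1    0    4   0 ]
  [  0  -20  -15   4 ]
  [ -2    8   -2  -2 ]
Add 2 times ρ1 to ρ3.
  [ 1    0    4   0 ]
  [ 0  -20  -15   4 ]
  [ 0    8    6  -2 ]
Multiply ρ2 by -1/20.
  [ 1  0    4     0 ]
  [ 0  1  3/4  -1/5 ]
  [ 0  8    6    -2 ]
Subtract 8 times ρ2 from ρ3.
  [ 1  0    4     0 ]
  [ 0  1  3/4  -1/5 ]
  [ 0  0    0  -2/5 ]
Multiply ρ3 by -5/2.
  [ 1  0    4     0 ]
  [ 0  1  3/4  -1/5 ]
  [ 0  0    0     1 ]
Add 1/5 times ρ3 to ρ2.
  [ 1  0    4  0 ]
  [ 0  1  3/4  0 ]
  [ 0  0    0  1 ]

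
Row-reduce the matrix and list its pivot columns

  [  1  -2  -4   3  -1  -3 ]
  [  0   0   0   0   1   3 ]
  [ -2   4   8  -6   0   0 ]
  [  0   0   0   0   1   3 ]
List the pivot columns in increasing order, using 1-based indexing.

R3 → R3 + 2·R1
  [ 1  -2  -4  3  -1  -3 ]
  [ 0   0   0  0   1   3 ]
  [ 0   0   0  0  -2  -6 ]
  [ 0   0   0  0   1   3 ]
R3 → R3 + 2·R2
  [ 1  -2  -4  3  -1  -3 ]
  [ 0   0   0  0   1   3 ]
  [ 0   0   0  0   0   0 ]
  [ 0   0   0  0   1   3 ]
R4 → R4 − R2
  [ 1  -2  -4  3  -1  -3 ]
  [ 0   0   0  0   1   3 ]
  [ 0   0   0  0   0   0 ]
  [ 0   0   0  0   0   0 ]
R1 → R1 + R2
  [ 1  -2  -4  3  0  0 ]
  [ 0   0   0  0  1  3 ]
  [ 0   0   0  0  0  0 ]
  [ 0   0   0  0  0  0 ]
Pivot columns are the columns containing a leading 1.

1, 5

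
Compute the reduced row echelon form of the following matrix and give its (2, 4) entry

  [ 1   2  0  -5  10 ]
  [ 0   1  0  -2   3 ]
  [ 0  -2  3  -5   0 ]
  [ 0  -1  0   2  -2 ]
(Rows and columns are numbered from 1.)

-2

Add 2 times R2 to R3.
  [ 1   2  0  -5  10 ]
  [ 0   1  0  -2   3 ]
  [ 0   0  3  -9   6 ]
  [ 0  -1  0   2  -2 ]
Add R2 to R4.
  [ 1  2  0  -5  10 ]
  [ 0  1  0  -2   3 ]
  [ 0  0  3  -9   6 ]
  [ 0  0  0   0   1 ]
Multiply R3 by 1/3.
  [ 1  2  0  -5  10 ]
  [ 0  1  0  -2   3 ]
  [ 0  0  1  -3   2 ]
  [ 0  0  0   0   1 ]
Subtract 2 times R4 from R3.
  [ 1  2  0  -5  10 ]
  [ 0  1  0  -2   3 ]
  [ 0  0  1  -3   0 ]
  [ 0  0  0   0   1 ]
Subtract 3 times R4 from R2.
  [ 1  2  0  -5  10 ]
  [ 0  1  0  -2   0 ]
  [ 0  0  1  -3   0 ]
  [ 0  0  0   0   1 ]
Subtract 10 times R4 from R1.
  [ 1  2  0  -5  0 ]
  [ 0  1  0  -2  0 ]
  [ 0  0  1  -3  0 ]
  [ 0  0  0   0  1 ]
Subtract 2 times R2 from R1.
  [ 1  0  0  -1  0 ]
  [ 0  1  0  -2  0 ]
  [ 0  0  1  -3  0 ]
  [ 0  0  0   0  1 ]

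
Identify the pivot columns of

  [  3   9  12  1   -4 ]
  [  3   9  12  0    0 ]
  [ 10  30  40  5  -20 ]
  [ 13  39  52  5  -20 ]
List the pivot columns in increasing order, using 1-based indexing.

R1 := 1/3·R1
  [  1   3   4  1/3  -4/3 ]
  [  3   9  12    0     0 ]
  [ 10  30  40    5   -20 ]
  [ 13  39  52    5   -20 ]
R2 := R2 − 3·R1
  [  1   3   4  1/3  -4/3 ]
  [  0   0   0   -1     4 ]
  [ 10  30  40    5   -20 ]
  [ 13  39  52    5   -20 ]
R3 := R3 − 10·R1
  [  1   3   4  1/3   -4/3 ]
  [  0   0   0   -1      4 ]
  [  0   0   0  5/3  -20/3 ]
  [ 13  39  52    5    -20 ]
R4 := R4 − 13·R1
  [ 1  3  4  1/3   -4/3 ]
  [ 0  0  0   -1      4 ]
  [ 0  0  0  5/3  -20/3 ]
  [ 0  0  0  2/3   -8/3 ]
R2 := -1·R2
  [ 1  3  4  1/3   -4/3 ]
  [ 0  0  0    1     -4 ]
  [ 0  0  0  5/3  -20/3 ]
  [ 0  0  0  2/3   -8/3 ]
R3 := R3 − 5/3·R2
  [ 1  3  4  1/3  -4/3 ]
  [ 0  0  0    1    -4 ]
  [ 0  0  0    0     0 ]
  [ 0  0  0  2/3  -8/3 ]
R4 := R4 − 2/3·R2
  [ 1  3  4  1/3  -4/3 ]
  [ 0  0  0    1    -4 ]
  [ 0  0  0    0     0 ]
  [ 0  0  0    0     0 ]
R1 := R1 − 1/3·R2
  [ 1  3  4  0   0 ]
  [ 0  0  0  1  -4 ]
  [ 0  0  0  0   0 ]
  [ 0  0  0  0   0 ]
Pivot columns are the columns containing a leading 1.

1, 4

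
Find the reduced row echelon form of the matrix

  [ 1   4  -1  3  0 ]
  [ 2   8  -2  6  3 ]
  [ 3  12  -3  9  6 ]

R2 → R2 − 2·R1
  [ 1   4  -1  3  0 ]
  [ 0   0   0  0  3 ]
  [ 3  12  -3  9  6 ]
R3 → R3 − 3·R1
  [ 1  4  -1  3  0 ]
  [ 0  0   0  0  3 ]
  [ 0  0   0  0  6 ]
R2 → 1/3·R2
  [ 1  4  -1  3  0 ]
  [ 0  0   0  0  1 ]
  [ 0  0   0  0  6 ]
R3 → R3 − 6·R2
  [ 1  4  -1  3  0 ]
  [ 0  0   0  0  1 ]
  [ 0  0   0  0  0 ]

[[1, 4, -1, 3, 0], [0, 0, 0, 0, 1], [0, 0, 0, 0, 0]]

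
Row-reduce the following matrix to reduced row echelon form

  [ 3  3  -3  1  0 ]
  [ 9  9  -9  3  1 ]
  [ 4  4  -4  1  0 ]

R1 → 1/3·R1
  [ 1  1  -1  1/3  0 ]
  [ 9  9  -9    3  1 ]
  [ 4  4  -4    1  0 ]
R2 → R2 − 9·R1
  [ 1  1  -1  1/3  0 ]
  [ 0  0   0    0  1 ]
  [ 4  4  -4    1  0 ]
R3 → R3 − 4·R1
  [ 1  1  -1   1/3  0 ]
  [ 0  0   0     0  1 ]
  [ 0  0   0  -1/3  0 ]
R2 <-> R3
  [ 1  1  -1   1/3  0 ]
  [ 0  0   0  -1/3  0 ]
  [ 0  0   0     0  1 ]
R2 → -3·R2
  [ 1  1  -1  1/3  0 ]
  [ 0  0   0    1  0 ]
  [ 0  0   0    0  1 ]
R1 → R1 − 1/3·R2
  [ 1  1  -1  0  0 ]
  [ 0  0   0  1  0 ]
  [ 0  0   0  0  1 ]

[[1, 1, -1, 0, 0], [0, 0, 0, 1, 0], [0, 0, 0, 0, 1]]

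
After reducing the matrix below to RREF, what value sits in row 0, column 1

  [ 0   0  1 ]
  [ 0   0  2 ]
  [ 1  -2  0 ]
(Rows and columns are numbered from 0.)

-2

R1 <=> R3
  [ 1  -2  0 ]
  [ 0   0  2 ]
  [ 0   0  1 ]
R2 -> 1/2·R2
  [ 1  -2  0 ]
  [ 0   0  1 ]
  [ 0   0  1 ]
R3 -> R3 − R2
  [ 1  -2  0 ]
  [ 0   0  1 ]
  [ 0   0  0 ]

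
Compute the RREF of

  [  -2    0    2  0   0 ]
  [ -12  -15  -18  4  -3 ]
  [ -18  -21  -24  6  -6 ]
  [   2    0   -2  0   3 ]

[[1, 0, -1, 0, 0], [0, 1, 2, 0, 0], [0, 0, 0, 1, 0], [0, 0, 0, 0, 1]]

R1 := -1/2·R1
  [   1    0   -1  0   0 ]
  [ -12  -15  -18  4  -3 ]
  [ -18  -21  -24  6  -6 ]
  [   2    0   -2  0   3 ]
R2 := R2 + 12·R1
  [   1    0   -1  0   0 ]
  [   0  -15  -30  4  -3 ]
  [ -18  -21  -24  6  -6 ]
  [   2    0   -2  0   3 ]
R3 := R3 + 18·R1
  [ 1    0   -1  0   0 ]
  [ 0  -15  -30  4  -3 ]
  [ 0  -21  -42  6  -6 ]
  [ 2    0   -2  0   3 ]
R4 := R4 − 2·R1
  [ 1    0   -1  0   0 ]
  [ 0  -15  -30  4  -3 ]
  [ 0  -21  -42  6  -6 ]
  [ 0    0    0  0   3 ]
R2 := -1/15·R2
  [ 1    0   -1      0    0 ]
  [ 0    1    2  -4/15  1/5 ]
  [ 0  -21  -42      6   -6 ]
  [ 0    0    0      0    3 ]
R3 := R3 + 21·R2
  [ 1  0  -1      0     0 ]
  [ 0  1   2  -4/15   1/5 ]
  [ 0  0   0    2/5  -9/5 ]
  [ 0  0   0      0     3 ]
R3 := 5/2·R3
  [ 1  0  -1      0     0 ]
  [ 0  1   2  -4/15   1/5 ]
  [ 0  0   0      1  -9/2 ]
  [ 0  0   0      0     3 ]
R4 := 1/3·R4
  [ 1  0  -1      0     0 ]
  [ 0  1   2  -4/15   1/5 ]
  [ 0  0   0      1  -9/2 ]
  [ 0  0   0      0     1 ]
R3 := R3 + 9/2·R4
  [ 1  0  -1      0    0 ]
  [ 0  1   2  -4/15  1/5 ]
  [ 0  0   0      1    0 ]
  [ 0  0   0      0    1 ]
R2 := R2 − 1/5·R4
  [ 1  0  -1      0  0 ]
  [ 0  1   2  -4/15  0 ]
  [ 0  0   0      1  0 ]
  [ 0  0   0      0  1 ]
R2 := R2 + 4/15·R3
  [ 1  0  -1  0  0 ]
  [ 0  1   2  0  0 ]
  [ 0  0   0  1  0 ]
  [ 0  0   0  0  1 ]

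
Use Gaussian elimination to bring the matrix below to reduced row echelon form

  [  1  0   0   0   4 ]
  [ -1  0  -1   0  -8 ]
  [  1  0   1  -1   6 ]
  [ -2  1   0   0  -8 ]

[[1, 0, 0, 0, 4], [0, 1, 0, 0, 0], [0, 0, 1, 0, 4], [0, 0, 0, 1, 2]]

R2 → R2 + R1
  [  1  0   0   0   4 ]
  [  0  0  -1   0  -4 ]
  [  1  0   1  -1   6 ]
  [ -2  1   0   0  -8 ]
R3 → R3 − R1
  [  1  0   0   0   4 ]
  [  0  0  -1   0  -4 ]
  [  0  0   1  -1   2 ]
  [ -2  1   0   0  -8 ]
R4 → R4 + 2·R1
  [ 1  0   0   0   4 ]
  [ 0  0  -1   0  -4 ]
  [ 0  0   1  -1   2 ]
  [ 0  1   0   0   0 ]
R2 <=> R4
  [ 1  0   0   0   4 ]
  [ 0  1   0   0   0 ]
  [ 0  0   1  -1   2 ]
  [ 0  0  -1   0  -4 ]
R4 → R4 + R3
  [ 1  0  0   0   4 ]
  [ 0  1  0   0   0 ]
  [ 0  0  1  -1   2 ]
  [ 0  0  0  -1  -2 ]
R4 → -1·R4
  [ 1  0  0   0  4 ]
  [ 0  1  0   0  0 ]
  [ 0  0  1  -1  2 ]
  [ 0  0  0   1  2 ]
R3 → R3 + R4
  [ 1  0  0  0  4 ]
  [ 0  1  0  0  0 ]
  [ 0  0  1  0  4 ]
  [ 0  0  0  1  2 ]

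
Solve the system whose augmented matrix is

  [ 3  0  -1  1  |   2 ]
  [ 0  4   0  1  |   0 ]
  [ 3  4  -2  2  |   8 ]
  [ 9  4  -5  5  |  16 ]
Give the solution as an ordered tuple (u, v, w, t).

Multiply R1 by 1/3.
  [ 1  0  -1/3  1/3  |  2/3 ]
  [ 0  4     0    1  |    0 ]
  [ 3  4    -2    2  |    8 ]
  [ 9  4    -5    5  |   16 ]
Subtract 3 times R1 from R3.
  [ 1  0  -1/3  1/3  |  2/3 ]
  [ 0  4     0    1  |    0 ]
  [ 0  4    -1    1  |    6 ]
  [ 9  4    -5    5  |   16 ]
Subtract 9 times R1 from R4.
  [ 1  0  -1/3  1/3  |  2/3 ]
  [ 0  4     0    1  |    0 ]
  [ 0  4    -1    1  |    6 ]
  [ 0  4    -2    2  |   10 ]
Multiply R2 by 1/4.
  [ 1  0  -1/3  1/3  |  2/3 ]
  [ 0  1     0  1/4  |    0 ]
  [ 0  4    -1    1  |    6 ]
  [ 0  4    -2    2  |   10 ]
Subtract 4 times R2 from R3.
  [ 1  0  -1/3  1/3  |  2/3 ]
  [ 0  1     0  1/4  |    0 ]
  [ 0  0    -1    0  |    6 ]
  [ 0  4    -2    2  |   10 ]
Subtract 4 times R2 from R4.
  [ 1  0  -1/3  1/3  |  2/3 ]
  [ 0  1     0  1/4  |    0 ]
  [ 0  0    -1    0  |    6 ]
  [ 0  0    -2    1  |   10 ]
Multiply R3 by -1.
  [ 1  0  -1/3  1/3  |  2/3 ]
  [ 0  1     0  1/4  |    0 ]
  [ 0  0     1    0  |   -6 ]
  [ 0  0    -2    1  |   10 ]
Add 2 times R3 to R4.
  [ 1  0  -1/3  1/3  |  2/3 ]
  [ 0  1     0  1/4  |    0 ]
  [ 0  0     1    0  |   -6 ]
  [ 0  0     0    1  |   -2 ]
Subtract 1/4 times R4 from R2.
  [ 1  0  -1/3  1/3  |  2/3 ]
  [ 0  1     0    0  |  1/2 ]
  [ 0  0     1    0  |   -6 ]
  [ 0  0     0    1  |   -2 ]
Subtract 1/3 times R4 from R1.
  [ 1  0  -1/3  0  |  4/3 ]
  [ 0  1     0  0  |  1/2 ]
  [ 0  0     1  0  |   -6 ]
  [ 0  0     0  1  |   -2 ]
Add 1/3 times R3 to R1.
  [ 1  0  0  0  |  -2/3 ]
  [ 0  1  0  0  |   1/2 ]
  [ 0  0  1  0  |    -6 ]
  [ 0  0  0  1  |    -2 ]
Reading off the last column: u = -2/3, v = 1/2, w = -6, t = -2.

(-2/3, 1/2, -6, -2)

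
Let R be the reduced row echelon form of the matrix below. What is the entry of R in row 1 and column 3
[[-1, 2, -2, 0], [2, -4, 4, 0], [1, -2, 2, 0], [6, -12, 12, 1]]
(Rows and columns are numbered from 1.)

2

R1 ← -1·R1
  [ 1   -2   2  0 ]
  [ 2   -4   4  0 ]
  [ 1   -2   2  0 ]
  [ 6  -12  12  1 ]
R2 ← R2 − 2·R1
  [ 1   -2   2  0 ]
  [ 0    0   0  0 ]
  [ 1   -2   2  0 ]
  [ 6  -12  12  1 ]
R3 ← R3 − R1
  [ 1   -2   2  0 ]
  [ 0    0   0  0 ]
  [ 0    0   0  0 ]
  [ 6  -12  12  1 ]
R4 ← R4 − 6·R1
  [ 1  -2  2  0 ]
  [ 0   0  0  0 ]
  [ 0   0  0  0 ]
  [ 0   0  0  1 ]
R2 <-> R4
  [ 1  -2  2  0 ]
  [ 0   0  0  1 ]
  [ 0   0  0  0 ]
  [ 0   0  0  0 ]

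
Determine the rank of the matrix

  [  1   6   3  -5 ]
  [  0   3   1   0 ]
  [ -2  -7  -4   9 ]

Add 2 times R1 to R3.
Multiply R2 by 1/3.
Subtract 5 times R2 from R3.
Multiply R3 by 3.
Subtract 1/3 times R3 from R2.
Subtract 3 times R3 from R1.
Subtract 6 times R2 from R1.
The reduced form has 3 nonzero rows.

rank = 3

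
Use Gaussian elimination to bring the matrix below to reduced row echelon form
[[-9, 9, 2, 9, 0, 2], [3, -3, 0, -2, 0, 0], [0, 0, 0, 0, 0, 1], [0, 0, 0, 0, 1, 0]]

ρ1 → -1/9·ρ1
  [ 1  -1  -2/9  -1  0  -2/9 ]
  [ 3  -3     0  -2  0     0 ]
  [ 0   0     0   0  0     1 ]
  [ 0   0     0   0  1     0 ]
ρ2 → ρ2 − 3·ρ1
  [ 1  -1  -2/9  -1  0  -2/9 ]
  [ 0   0   2/3   1  0   2/3 ]
  [ 0   0     0   0  0     1 ]
  [ 0   0     0   0  1     0 ]
ρ2 → 3/2·ρ2
  [ 1  -1  -2/9   -1  0  -2/9 ]
  [ 0   0     1  3/2  0     1 ]
  [ 0   0     0    0  0     1 ]
  [ 0   0     0    0  1     0 ]
ρ3 <=> ρ4
  [ 1  -1  -2/9   -1  0  -2/9 ]
  [ 0   0     1  3/2  0     1 ]
  [ 0   0     0    0  1     0 ]
  [ 0   0     0    0  0     1 ]
ρ2 → ρ2 − ρ4
  [ 1  -1  -2/9   -1  0  -2/9 ]
  [ 0   0     1  3/2  0     0 ]
  [ 0   0     0    0  1     0 ]
  [ 0   0     0    0  0     1 ]
ρ1 → ρ1 + 2/9·ρ4
  [ 1  -1  -2/9   -1  0  0 ]
  [ 0   0     1  3/2  0  0 ]
  [ 0   0     0    0  1  0 ]
  [ 0   0     0    0  0  1 ]
ρ1 → ρ1 + 2/9·ρ2
  [ 1  -1  0  -2/3  0  0 ]
  [ 0   0  1   3/2  0  0 ]
  [ 0   0  0     0  1  0 ]
  [ 0   0  0     0  0  1 ]

[[1, -1, 0, -2/3, 0, 0], [0, 0, 1, 3/2, 0, 0], [0, 0, 0, 0, 1, 0], [0, 0, 0, 0, 0, 1]]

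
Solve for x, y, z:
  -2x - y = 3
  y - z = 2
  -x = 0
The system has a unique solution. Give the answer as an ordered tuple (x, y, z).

Form the augmented matrix and row-reduce:
  [ -2  -1   0  |  3 ]
  [  0   1  -1  |  2 ]
  [ -1   0   0  |  0 ]
Multiply R1 by -1/2.
  [  1  1/2   0  |  -3/2 ]
  [  0    1  -1  |     2 ]
  [ -1    0   0  |     0 ]
Add R1 to R3.
  [ 1  1/2   0  |  -3/2 ]
  [ 0    1  -1  |     2 ]
  [ 0  1/2   0  |  -3/2 ]
Subtract 1/2 times R2 from R3.
  [ 1  1/2    0  |  -3/2 ]
  [ 0    1   -1  |     2 ]
  [ 0    0  1/2  |  -5/2 ]
Multiply R3 by 2.
  [ 1  1/2   0  |  -3/2 ]
  [ 0    1  -1  |     2 ]
  [ 0    0   1  |    -5 ]
Add R3 to R2.
  [ 1  1/2  0  |  -3/2 ]
  [ 0    1  0  |    -3 ]
  [ 0    0  1  |    -5 ]
Subtract 1/2 times R2 from R1.
  [ 1  0  0  |   0 ]
  [ 0  1  0  |  -3 ]
  [ 0  0  1  |  -5 ]
Reading off the last column: x = 0, y = -3, z = -5.

(0, -3, -5)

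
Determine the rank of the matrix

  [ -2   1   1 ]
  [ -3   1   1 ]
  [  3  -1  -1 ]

Multiply r1 by -1/2.
  [  1  -1/2  -1/2 ]
  [ -3     1     1 ]
  [  3    -1    -1 ]
Add 3 times r1 to r2.
  [ 1  -1/2  -1/2 ]
  [ 0  -1/2  -1/2 ]
  [ 3    -1    -1 ]
Subtract 3 times r1 from r3.
  [ 1  -1/2  -1/2 ]
  [ 0  -1/2  -1/2 ]
  [ 0   1/2   1/2 ]
Multiply r2 by -2.
  [ 1  -1/2  -1/2 ]
  [ 0     1     1 ]
  [ 0   1/2   1/2 ]
Subtract 1/2 times r2 from r3.
  [ 1  -1/2  -1/2 ]
  [ 0     1     1 ]
  [ 0     0     0 ]
Add 1/2 times r2 to r1.
  [ 1  0  0 ]
  [ 0  1  1 ]
  [ 0  0  0 ]
The reduced form has 2 nonzero rows.

rank = 2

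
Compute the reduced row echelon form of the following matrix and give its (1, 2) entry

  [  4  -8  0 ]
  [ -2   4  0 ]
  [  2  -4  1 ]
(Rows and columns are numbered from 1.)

-2

R1 → 1/4·R1
R2 → R2 + 2·R1
R3 → R3 − 2·R1
R2 ↔ R3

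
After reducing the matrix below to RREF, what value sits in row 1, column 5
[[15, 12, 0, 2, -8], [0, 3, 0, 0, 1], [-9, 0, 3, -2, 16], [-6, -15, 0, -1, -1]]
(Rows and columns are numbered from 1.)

-4/3

Multiply ρ1 by 1/15.
  [  1  4/5  0  2/15  -8/15 ]
  [  0    3  0     0      1 ]
  [ -9    0  3    -2     16 ]
  [ -6  -15  0    -1     -1 ]
Add 9 times ρ1 to ρ3.
  [  1   4/5  0  2/15  -8/15 ]
  [  0     3  0     0      1 ]
  [  0  36/5  3  -4/5   56/5 ]
  [ -6   -15  0    -1     -1 ]
Add 6 times ρ1 to ρ4.
  [ 1    4/5  0  2/15  -8/15 ]
  [ 0      3  0     0      1 ]
  [ 0   36/5  3  -4/5   56/5 ]
  [ 0  -51/5  0  -1/5  -21/5 ]
Multiply ρ2 by 1/3.
  [ 1    4/5  0  2/15  -8/15 ]
  [ 0      1  0     0    1/3 ]
  [ 0   36/5  3  -4/5   56/5 ]
  [ 0  -51/5  0  -1/5  -21/5 ]
Subtract 36/5 times ρ2 from ρ3.
  [ 1    4/5  0  2/15  -8/15 ]
  [ 0      1  0     0    1/3 ]
  [ 0      0  3  -4/5   44/5 ]
  [ 0  -51/5  0  -1/5  -21/5 ]
Add 51/5 times ρ2 to ρ4.
  [ 1  4/5  0  2/15  -8/15 ]
  [ 0    1  0     0    1/3 ]
  [ 0    0  3  -4/5   44/5 ]
  [ 0    0  0  -1/5   -4/5 ]
Multiply ρ3 by 1/3.
  [ 1  4/5  0   2/15  -8/15 ]
  [ 0    1  0      0    1/3 ]
  [ 0    0  1  -4/15  44/15 ]
  [ 0    0  0   -1/5   -4/5 ]
Multiply ρ4 by -5.
  [ 1  4/5  0   2/15  -8/15 ]
  [ 0    1  0      0    1/3 ]
  [ 0    0  1  -4/15  44/15 ]
  [ 0    0  0      1      4 ]
Add 4/15 times ρ4 to ρ3.
  [ 1  4/5  0  2/15  -8/15 ]
  [ 0    1  0     0    1/3 ]
  [ 0    0  1     0      4 ]
  [ 0    0  0     1      4 ]
Subtract 2/15 times ρ4 from ρ1.
  [ 1  4/5  0  0  -16/15 ]
  [ 0    1  0  0     1/3 ]
  [ 0    0  1  0       4 ]
  [ 0    0  0  1       4 ]
Subtract 4/5 times ρ2 from ρ1.
  [ 1  0  0  0  -4/3 ]
  [ 0  1  0  0   1/3 ]
  [ 0  0  1  0     4 ]
  [ 0  0  0  1     4 ]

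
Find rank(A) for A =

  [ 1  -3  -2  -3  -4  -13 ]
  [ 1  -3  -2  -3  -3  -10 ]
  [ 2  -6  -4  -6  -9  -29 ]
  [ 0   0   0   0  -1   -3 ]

R2 → R2 − R1
R3 → R3 − 2·R1
R3 → R3 + R2
R4 → R4 + R2
R1 → R1 + 4·R2
The reduced form has 2 nonzero rows.

rank = 2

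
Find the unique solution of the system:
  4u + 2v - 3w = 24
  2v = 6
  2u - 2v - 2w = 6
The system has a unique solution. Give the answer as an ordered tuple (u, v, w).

Form the augmented matrix and row-reduce:
  [ 4   2  -3  |  24 ]
  [ 0   2   0  |   6 ]
  [ 2  -2  -2  |   6 ]
R1 → 1/4·R1
  [ 1  1/2  -3/4  |  6 ]
  [ 0    2     0  |  6 ]
  [ 2   -2    -2  |  6 ]
R3 → R3 − 2·R1
  [ 1  1/2  -3/4  |   6 ]
  [ 0    2     0  |   6 ]
  [ 0   -3  -1/2  |  -6 ]
R2 → 1/2·R2
  [ 1  1/2  -3/4  |   6 ]
  [ 0    1     0  |   3 ]
  [ 0   -3  -1/2  |  -6 ]
R3 → R3 + 3·R2
  [ 1  1/2  -3/4  |  6 ]
  [ 0    1     0  |  3 ]
  [ 0    0  -1/2  |  3 ]
R3 → -2·R3
  [ 1  1/2  -3/4  |   6 ]
  [ 0    1     0  |   3 ]
  [ 0    0     1  |  -6 ]
R1 → R1 + 3/4·R3
  [ 1  1/2  0  |  3/2 ]
  [ 0    1  0  |    3 ]
  [ 0    0  1  |   -6 ]
R1 → R1 − 1/2·R2
  [ 1  0  0  |   0 ]
  [ 0  1  0  |   3 ]
  [ 0  0  1  |  -6 ]
Reading off the last column: u = 0, v = 3, w = -6.

(0, 3, -6)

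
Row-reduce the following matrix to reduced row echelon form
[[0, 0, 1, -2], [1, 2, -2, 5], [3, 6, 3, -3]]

[[1, 2, 0, 1], [0, 0, 1, -2], [0, 0, 0, 0]]

R1 <=> R2
  [ 1  2  -2   5 ]
  [ 0  0   1  -2 ]
  [ 3  6   3  -3 ]
R3 ← R3 − 3·R1
  [ 1  2  -2    5 ]
  [ 0  0   1   -2 ]
  [ 0  0   9  -18 ]
R3 ← R3 − 9·R2
  [ 1  2  -2   5 ]
  [ 0  0   1  -2 ]
  [ 0  0   0   0 ]
R1 ← R1 + 2·R2
  [ 1  2  0   1 ]
  [ 0  0  1  -2 ]
  [ 0  0  0   0 ]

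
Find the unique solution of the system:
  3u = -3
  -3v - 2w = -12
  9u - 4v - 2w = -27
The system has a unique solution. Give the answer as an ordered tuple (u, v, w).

(-1, 6, -3)

Form the augmented matrix and row-reduce:
  [ 3   0   0  |   -3 ]
  [ 0  -3  -2  |  -12 ]
  [ 9  -4  -2  |  -27 ]
R1 := 1/3·R1
  [ 1   0   0  |   -1 ]
  [ 0  -3  -2  |  -12 ]
  [ 9  -4  -2  |  -27 ]
R3 := R3 − 9·R1
  [ 1   0   0  |   -1 ]
  [ 0  -3  -2  |  -12 ]
  [ 0  -4  -2  |  -18 ]
R2 := -1/3·R2
  [ 1   0    0  |   -1 ]
  [ 0   1  2/3  |    4 ]
  [ 0  -4   -2  |  -18 ]
R3 := R3 + 4·R2
  [ 1  0    0  |  -1 ]
  [ 0  1  2/3  |   4 ]
  [ 0  0  2/3  |  -2 ]
R3 := 3/2·R3
  [ 1  0    0  |  -1 ]
  [ 0  1  2/3  |   4 ]
  [ 0  0    1  |  -3 ]
R2 := R2 − 2/3·R3
  [ 1  0  0  |  -1 ]
  [ 0  1  0  |   6 ]
  [ 0  0  1  |  -3 ]
Reading off the last column: u = -1, v = 6, w = -3.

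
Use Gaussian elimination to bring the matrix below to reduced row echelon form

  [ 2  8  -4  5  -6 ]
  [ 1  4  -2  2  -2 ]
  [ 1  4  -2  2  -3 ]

R1 → 1/2·R1
  [ 1  4  -2  5/2  -3 ]
  [ 1  4  -2    2  -2 ]
  [ 1  4  -2    2  -3 ]
R2 → R2 − R1
  [ 1  4  -2   5/2  -3 ]
  [ 0  0   0  -1/2   1 ]
  [ 1  4  -2     2  -3 ]
R3 → R3 − R1
  [ 1  4  -2   5/2  -3 ]
  [ 0  0   0  -1/2   1 ]
  [ 0  0   0  -1/2   0 ]
R2 → -2·R2
  [ 1  4  -2   5/2  -3 ]
  [ 0  0   0     1  -2 ]
  [ 0  0   0  -1/2   0 ]
R3 → R3 + 1/2·R2
  [ 1  4  -2  5/2  -3 ]
  [ 0  0   0    1  -2 ]
  [ 0  0   0    0  -1 ]
R3 → -1·R3
  [ 1  4  -2  5/2  -3 ]
  [ 0  0   0    1  -2 ]
  [ 0  0   0    0   1 ]
R2 → R2 + 2·R3
  [ 1  4  -2  5/2  -3 ]
  [ 0  0   0    1   0 ]
  [ 0  0   0    0   1 ]
R1 → R1 + 3·R3
  [ 1  4  -2  5/2  0 ]
  [ 0  0   0    1  0 ]
  [ 0  0   0    0  1 ]
R1 → R1 − 5/2·R2
  [ 1  4  -2  0  0 ]
  [ 0  0   0  1  0 ]
  [ 0  0   0  0  1 ]

[[1, 4, -2, 0, 0], [0, 0, 0, 1, 0], [0, 0, 0, 0, 1]]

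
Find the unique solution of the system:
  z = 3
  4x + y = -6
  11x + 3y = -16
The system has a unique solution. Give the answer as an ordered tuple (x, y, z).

Form the augmented matrix and row-reduce:
  [  0  0  1  |    3 ]
  [  4  1  0  |   -6 ]
  [ 11  3  0  |  -16 ]
R1 ↔ R2
  [  4  1  0  |   -6 ]
  [  0  0  1  |    3 ]
  [ 11  3  0  |  -16 ]
R1 ← 1/4·R1
  [  1  1/4  0  |  -3/2 ]
  [  0    0  1  |     3 ]
  [ 11    3  0  |   -16 ]
R3 ← R3 − 11·R1
  [ 1  1/4  0  |  -3/2 ]
  [ 0    0  1  |     3 ]
  [ 0  1/4  0  |   1/2 ]
R2 ↔ R3
  [ 1  1/4  0  |  -3/2 ]
  [ 0  1/4  0  |   1/2 ]
  [ 0    0  1  |     3 ]
R2 ← 4·R2
  [ 1  1/4  0  |  -3/2 ]
  [ 0    1  0  |     2 ]
  [ 0    0  1  |     3 ]
R1 ← R1 − 1/4·R2
  [ 1  0  0  |  -2 ]
  [ 0  1  0  |   2 ]
  [ 0  0  1  |   3 ]
Reading off the last column: x = -2, y = 2, z = 3.

(-2, 2, 3)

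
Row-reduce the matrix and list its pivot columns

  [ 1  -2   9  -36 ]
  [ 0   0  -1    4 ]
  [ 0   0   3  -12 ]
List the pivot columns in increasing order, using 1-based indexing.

1, 3

r2 -> -1·r2
  [ 1  -2  9  -36 ]
  [ 0   0  1   -4 ]
  [ 0   0  3  -12 ]
r3 -> r3 − 3·r2
  [ 1  -2  9  -36 ]
  [ 0   0  1   -4 ]
  [ 0   0  0    0 ]
r1 -> r1 − 9·r2
  [ 1  -2  0   0 ]
  [ 0   0  1  -4 ]
  [ 0   0  0   0 ]
Pivot columns are the columns containing a leading 1.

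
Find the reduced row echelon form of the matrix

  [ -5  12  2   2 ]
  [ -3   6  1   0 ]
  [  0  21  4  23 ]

R1 := -1/5·R1
  [  1  -12/5  -2/5  -2/5 ]
  [ -3      6     1     0 ]
  [  0     21     4    23 ]
R2 := R2 + 3·R1
  [ 1  -12/5  -2/5  -2/5 ]
  [ 0   -6/5  -1/5  -6/5 ]
  [ 0     21     4    23 ]
R2 := -5/6·R2
  [ 1  -12/5  -2/5  -2/5 ]
  [ 0      1   1/6     1 ]
  [ 0     21     4    23 ]
R3 := R3 − 21·R2
  [ 1  -12/5  -2/5  -2/5 ]
  [ 0      1   1/6     1 ]
  [ 0      0   1/2     2 ]
R3 := 2·R3
  [ 1  -12/5  -2/5  -2/5 ]
  [ 0      1   1/6     1 ]
  [ 0      0     1     4 ]
R2 := R2 − 1/6·R3
  [ 1  -12/5  -2/5  -2/5 ]
  [ 0      1     0   1/3 ]
  [ 0      0     1     4 ]
R1 := R1 + 2/5·R3
  [ 1  -12/5  0  6/5 ]
  [ 0      1  0  1/3 ]
  [ 0      0  1    4 ]
R1 := R1 + 12/5·R2
  [ 1  0  0    2 ]
  [ 0  1  0  1/3 ]
  [ 0  0  1    4 ]

[[1, 0, 0, 2], [0, 1, 0, 1/3], [0, 0, 1, 4]]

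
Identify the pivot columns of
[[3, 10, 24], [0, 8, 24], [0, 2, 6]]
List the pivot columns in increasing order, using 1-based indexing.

1, 2

R1 := 1/3·R1
  [ 1  10/3   8 ]
  [ 0     8  24 ]
  [ 0     2   6 ]
R2 := 1/8·R2
  [ 1  10/3  8 ]
  [ 0     1  3 ]
  [ 0     2  6 ]
R3 := R3 − 2·R2
  [ 1  10/3  8 ]
  [ 0     1  3 ]
  [ 0     0  0 ]
R1 := R1 − 10/3·R2
  [ 1  0  -2 ]
  [ 0  1   3 ]
  [ 0  0   0 ]
Pivot columns are the columns containing a leading 1.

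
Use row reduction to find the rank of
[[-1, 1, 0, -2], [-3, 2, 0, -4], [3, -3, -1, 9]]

rank = 3

ρ1 → -1·ρ1
  [  1  -1   0   2 ]
  [ -3   2   0  -4 ]
  [  3  -3  -1   9 ]
ρ2 → ρ2 + 3·ρ1
  [ 1  -1   0  2 ]
  [ 0  -1   0  2 ]
  [ 3  -3  -1  9 ]
ρ3 → ρ3 − 3·ρ1
  [ 1  -1   0  2 ]
  [ 0  -1   0  2 ]
  [ 0   0  -1  3 ]
ρ2 → -1·ρ2
  [ 1  -1   0   2 ]
  [ 0   1   0  -2 ]
  [ 0   0  -1   3 ]
ρ3 → -1·ρ3
  [ 1  -1  0   2 ]
  [ 0   1  0  -2 ]
  [ 0   0  1  -3 ]
ρ1 → ρ1 + ρ2
  [ 1  0  0   0 ]
  [ 0  1  0  -2 ]
  [ 0  0  1  -3 ]
The reduced form has 3 nonzero rows.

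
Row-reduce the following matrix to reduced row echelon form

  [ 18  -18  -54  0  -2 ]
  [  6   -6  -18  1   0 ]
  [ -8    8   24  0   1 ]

Multiply r1 by 1/18.
  [  1  -1   -3  0  -1/9 ]
  [  6  -6  -18  1     0 ]
  [ -8   8   24  0     1 ]
Subtract 6 times r1 from r2.
  [  1  -1  -3  0  -1/9 ]
  [  0   0   0  1   2/3 ]
  [ -8   8  24  0     1 ]
Add 8 times r1 to r3.
  [ 1  -1  -3  0  -1/9 ]
  [ 0   0   0  1   2/3 ]
  [ 0   0   0  0   1/9 ]
Multiply r3 by 9.
  [ 1  -1  -3  0  -1/9 ]
  [ 0   0   0  1   2/3 ]
  [ 0   0   0  0     1 ]
Subtract 2/3 times r3 from r2.
  [ 1  -1  -3  0  -1/9 ]
  [ 0   0   0  1     0 ]
  [ 0   0   0  0     1 ]
Add 1/9 times r3 to r1.
  [ 1  -1  -3  0  0 ]
  [ 0   0   0  1  0 ]
  [ 0   0   0  0  1 ]

[[1, -1, -3, 0, 0], [0, 0, 0, 1, 0], [0, 0, 0, 0, 1]]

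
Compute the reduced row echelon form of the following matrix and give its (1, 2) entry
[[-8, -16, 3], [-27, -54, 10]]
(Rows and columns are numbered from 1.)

2

r1 -> -1/8·r1
  [   1    2  -3/8 ]
  [ -27  -54    10 ]
r2 -> r2 + 27·r1
  [ 1  2  -3/8 ]
  [ 0  0  -1/8 ]
r2 -> -8·r2
  [ 1  2  -3/8 ]
  [ 0  0     1 ]
r1 -> r1 + 3/8·r2
  [ 1  2  0 ]
  [ 0  0  1 ]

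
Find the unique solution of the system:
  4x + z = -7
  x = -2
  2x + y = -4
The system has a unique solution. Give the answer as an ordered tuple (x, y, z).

(-2, 0, 1)

Form the augmented matrix and row-reduce:
  [ 4  0  1  |  -7 ]
  [ 1  0  0  |  -2 ]
  [ 2  1  0  |  -4 ]
R1 -> 1/4·R1
R2 -> R2 − R1
R3 -> R3 − 2·R1
R2 <-> R3
R3 -> -4·R3
R2 -> R2 + 1/2·R3
R1 -> R1 − 1/4·R3
Reading off the last column: x = -2, y = 0, z = 1.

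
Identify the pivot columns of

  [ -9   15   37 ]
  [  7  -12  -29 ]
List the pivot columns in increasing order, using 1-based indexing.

1, 2

ρ1 → -1/9·ρ1
  [ 1  -5/3  -37/9 ]
  [ 7   -12    -29 ]
ρ2 → ρ2 − 7·ρ1
  [ 1  -5/3  -37/9 ]
  [ 0  -1/3   -2/9 ]
ρ2 → -3·ρ2
  [ 1  -5/3  -37/9 ]
  [ 0     1    2/3 ]
ρ1 → ρ1 + 5/3·ρ2
  [ 1  0   -3 ]
  [ 0  1  2/3 ]
Pivot columns are the columns containing a leading 1.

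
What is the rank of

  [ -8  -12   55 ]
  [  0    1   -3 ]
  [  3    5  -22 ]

R1 → -1/8·R1
  [ 1  3/2  -55/8 ]
  [ 0    1     -3 ]
  [ 3    5    -22 ]
R3 → R3 − 3·R1
  [ 1  3/2  -55/8 ]
  [ 0    1     -3 ]
  [ 0  1/2  -11/8 ]
R3 → R3 − 1/2·R2
  [ 1  3/2  -55/8 ]
  [ 0    1     -3 ]
  [ 0    0    1/8 ]
R3 → 8·R3
  [ 1  3/2  -55/8 ]
  [ 0    1     -3 ]
  [ 0    0      1 ]
R2 → R2 + 3·R3
  [ 1  3/2  -55/8 ]
  [ 0    1      0 ]
  [ 0    0      1 ]
R1 → R1 + 55/8·R3
  [ 1  3/2  0 ]
  [ 0    1  0 ]
  [ 0    0  1 ]
R1 → R1 − 3/2·R2
  [ 1  0  0 ]
  [ 0  1  0 ]
  [ 0  0  1 ]
The reduced form has 3 nonzero rows.

rank = 3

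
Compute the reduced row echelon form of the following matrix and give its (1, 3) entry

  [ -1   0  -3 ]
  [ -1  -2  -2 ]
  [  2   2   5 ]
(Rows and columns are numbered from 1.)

3

Multiply r1 by -1.
  [  1   0   3 ]
  [ -1  -2  -2 ]
  [  2   2   5 ]
Add r1 to r2.
  [ 1   0  3 ]
  [ 0  -2  1 ]
  [ 2   2  5 ]
Subtract 2 times r1 from r3.
  [ 1   0   3 ]
  [ 0  -2   1 ]
  [ 0   2  -1 ]
Multiply r2 by -1/2.
  [ 1  0     3 ]
  [ 0  1  -1/2 ]
  [ 0  2    -1 ]
Subtract 2 times r2 from r3.
  [ 1  0     3 ]
  [ 0  1  -1/2 ]
  [ 0  0     0 ]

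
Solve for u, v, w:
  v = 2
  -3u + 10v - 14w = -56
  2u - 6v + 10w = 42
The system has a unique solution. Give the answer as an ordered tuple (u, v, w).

(2, 2, 5)

Form the augmented matrix and row-reduce:
  [  0   1    0  |    2 ]
  [ -3  10  -14  |  -56 ]
  [  2  -6   10  |   42 ]
R1 <=> R2
  [ -3  10  -14  |  -56 ]
  [  0   1    0  |    2 ]
  [  2  -6   10  |   42 ]
R1 := -1/3·R1
  [ 1  -10/3  14/3  |  56/3 ]
  [ 0      1     0  |     2 ]
  [ 2     -6    10  |    42 ]
R3 := R3 − 2·R1
  [ 1  -10/3  14/3  |  56/3 ]
  [ 0      1     0  |     2 ]
  [ 0    2/3   2/3  |  14/3 ]
R3 := R3 − 2/3·R2
  [ 1  -10/3  14/3  |  56/3 ]
  [ 0      1     0  |     2 ]
  [ 0      0   2/3  |  10/3 ]
R3 := 3/2·R3
  [ 1  -10/3  14/3  |  56/3 ]
  [ 0      1     0  |     2 ]
  [ 0      0     1  |     5 ]
R1 := R1 − 14/3·R3
  [ 1  -10/3  0  |  -14/3 ]
  [ 0      1  0  |      2 ]
  [ 0      0  1  |      5 ]
R1 := R1 + 10/3·R2
  [ 1  0  0  |  2 ]
  [ 0  1  0  |  2 ]
  [ 0  0  1  |  5 ]
Reading off the last column: u = 2, v = 2, w = 5.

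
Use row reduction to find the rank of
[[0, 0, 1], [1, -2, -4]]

rank = 2

Swap r1 and r2.
  [ 1  -2  -4 ]
  [ 0   0   1 ]
Add 4 times r2 to r1.
  [ 1  -2  0 ]
  [ 0   0  1 ]
The reduced form has 2 nonzero rows.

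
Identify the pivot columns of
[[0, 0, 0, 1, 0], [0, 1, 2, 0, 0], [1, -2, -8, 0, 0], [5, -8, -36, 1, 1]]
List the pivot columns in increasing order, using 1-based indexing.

1, 2, 4, 5

Swap r1 and r3.
  [ 1  -2   -8  0  0 ]
  [ 0   1    2  0  0 ]
  [ 0   0    0  1  0 ]
  [ 5  -8  -36  1  1 ]
Subtract 5 times r1 from r4.
  [ 1  -2  -8  0  0 ]
  [ 0   1   2  0  0 ]
  [ 0   0   0  1  0 ]
  [ 0   2   4  1  1 ]
Subtract 2 times r2 from r4.
  [ 1  -2  -8  0  0 ]
  [ 0   1   2  0  0 ]
  [ 0   0   0  1  0 ]
  [ 0   0   0  1  1 ]
Subtract r3 from r4.
  [ 1  -2  -8  0  0 ]
  [ 0   1   2  0  0 ]
  [ 0   0   0  1  0 ]
  [ 0   0   0  0  1 ]
Add 2 times r2 to r1.
  [ 1  0  -4  0  0 ]
  [ 0  1   2  0  0 ]
  [ 0  0   0  1  0 ]
  [ 0  0   0  0  1 ]
Pivot columns are the columns containing a leading 1.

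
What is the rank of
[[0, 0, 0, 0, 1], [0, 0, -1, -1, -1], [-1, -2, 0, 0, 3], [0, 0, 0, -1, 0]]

Swap R1 and R3.
  [ -1  -2   0   0   3 ]
  [  0   0  -1  -1  -1 ]
  [  0   0   0   0   1 ]
  [  0   0   0  -1   0 ]
Multiply R1 by -1.
  [ 1  2   0   0  -3 ]
  [ 0  0  -1  -1  -1 ]
  [ 0  0   0   0   1 ]
  [ 0  0   0  -1   0 ]
Multiply R2 by -1.
  [ 1  2  0   0  -3 ]
  [ 0  0  1   1   1 ]
  [ 0  0  0   0   1 ]
  [ 0  0  0  -1   0 ]
Swap R3 and R4.
  [ 1  2  0   0  -3 ]
  [ 0  0  1   1   1 ]
  [ 0  0  0  -1   0 ]
  [ 0  0  0   0   1 ]
Multiply R3 by -1.
  [ 1  2  0  0  -3 ]
  [ 0  0  1  1   1 ]
  [ 0  0  0  1   0 ]
  [ 0  0  0  0   1 ]
Subtract R4 from R2.
  [ 1  2  0  0  -3 ]
  [ 0  0  1  1   0 ]
  [ 0  0  0  1   0 ]
  [ 0  0  0  0   1 ]
Add 3 times R4 to R1.
  [ 1  2  0  0  0 ]
  [ 0  0  1  1  0 ]
  [ 0  0  0  1  0 ]
  [ 0  0  0  0  1 ]
Subtract R3 from R2.
  [ 1  2  0  0  0 ]
  [ 0  0  1  0  0 ]
  [ 0  0  0  1  0 ]
  [ 0  0  0  0  1 ]
The reduced form has 4 nonzero rows.

rank = 4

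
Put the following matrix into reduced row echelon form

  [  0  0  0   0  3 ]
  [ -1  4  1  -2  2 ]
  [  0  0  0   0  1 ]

[[1, -4, -1, 2, 0], [0, 0, 0, 0, 1], [0, 0, 0, 0, 0]]

ρ1 <=> ρ2
ρ1 ← -1·ρ1
ρ2 ← 1/3·ρ2
ρ3 ← ρ3 − ρ2
ρ1 ← ρ1 + 2·ρ2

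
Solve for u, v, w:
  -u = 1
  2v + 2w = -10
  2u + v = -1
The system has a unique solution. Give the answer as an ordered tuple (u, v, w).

(-1, 1, -6)

Form the augmented matrix and row-reduce:
  [ -1  0  0  |    1 ]
  [  0  2  2  |  -10 ]
  [  2  1  0  |   -1 ]
ρ1 -> -1·ρ1
  [ 1  0  0  |   -1 ]
  [ 0  2  2  |  -10 ]
  [ 2  1  0  |   -1 ]
ρ3 -> ρ3 − 2·ρ1
  [ 1  0  0  |   -1 ]
  [ 0  2  2  |  -10 ]
  [ 0  1  0  |    1 ]
ρ2 -> 1/2·ρ2
  [ 1  0  0  |  -1 ]
  [ 0  1  1  |  -5 ]
  [ 0  1  0  |   1 ]
ρ3 -> ρ3 − ρ2
  [ 1  0   0  |  -1 ]
  [ 0  1   1  |  -5 ]
  [ 0  0  -1  |   6 ]
ρ3 -> -1·ρ3
  [ 1  0  0  |  -1 ]
  [ 0  1  1  |  -5 ]
  [ 0  0  1  |  -6 ]
ρ2 -> ρ2 − ρ3
  [ 1  0  0  |  -1 ]
  [ 0  1  0  |   1 ]
  [ 0  0  1  |  -6 ]
Reading off the last column: u = -1, v = 1, w = -6.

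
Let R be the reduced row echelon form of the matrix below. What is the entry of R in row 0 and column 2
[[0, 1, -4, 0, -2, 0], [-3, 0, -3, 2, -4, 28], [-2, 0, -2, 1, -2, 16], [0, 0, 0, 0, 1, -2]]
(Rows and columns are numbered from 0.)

Swap r1 and r2.
  [ -3  0  -3  2  -4  28 ]
  [  0  1  -4  0  -2   0 ]
  [ -2  0  -2  1  -2  16 ]
  [  0  0   0  0   1  -2 ]
Multiply r1 by -1/3.
  [  1  0   1  -2/3  4/3  -28/3 ]
  [  0  1  -4     0   -2      0 ]
  [ -2  0  -2     1   -2     16 ]
  [  0  0   0     0    1     -2 ]
Add 2 times r1 to r3.
  [ 1  0   1  -2/3  4/3  -28/3 ]
  [ 0  1  -4     0   -2      0 ]
  [ 0  0   0  -1/3  2/3   -8/3 ]
  [ 0  0   0     0    1     -2 ]
Multiply r3 by -3.
  [ 1  0   1  -2/3  4/3  -28/3 ]
  [ 0  1  -4     0   -2      0 ]
  [ 0  0   0     1   -2      8 ]
  [ 0  0   0     0    1     -2 ]
Add 2 times r4 to r3.
  [ 1  0   1  -2/3  4/3  -28/3 ]
  [ 0  1  -4     0   -2      0 ]
  [ 0  0   0     1    0      4 ]
  [ 0  0   0     0    1     -2 ]
Add 2 times r4 to r2.
  [ 1  0   1  -2/3  4/3  -28/3 ]
  [ 0  1  -4     0    0     -4 ]
  [ 0  0   0     1    0      4 ]
  [ 0  0   0     0    1     -2 ]
Subtract 4/3 times r4 from r1.
  [ 1  0   1  -2/3  0  -20/3 ]
  [ 0  1  -4     0  0     -4 ]
  [ 0  0   0     1  0      4 ]
  [ 0  0   0     0  1     -2 ]
Add 2/3 times r3 to r1.
  [ 1  0   1  0  0  -4 ]
  [ 0  1  -4  0  0  -4 ]
  [ 0  0   0  1  0   4 ]
  [ 0  0   0  0  1  -2 ]

1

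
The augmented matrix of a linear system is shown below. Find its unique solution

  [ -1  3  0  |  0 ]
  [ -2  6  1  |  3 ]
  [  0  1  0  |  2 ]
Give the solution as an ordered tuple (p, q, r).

R1 -> -1·R1
R2 -> R2 + 2·R1
R2 <-> R3
R1 -> R1 + 3·R2
Reading off the last column: p = 6, q = 2, r = 3.

(6, 2, 3)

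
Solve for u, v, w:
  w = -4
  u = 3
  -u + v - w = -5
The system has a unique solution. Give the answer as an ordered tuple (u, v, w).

Form the augmented matrix and row-reduce:
  [  0  0   1  |  -4 ]
  [  1  0   0  |   3 ]
  [ -1  1  -1  |  -5 ]
ρ1 <-> ρ2
  [  1  0   0  |   3 ]
  [  0  0   1  |  -4 ]
  [ -1  1  -1  |  -5 ]
ρ3 → ρ3 + ρ1
  [ 1  0   0  |   3 ]
  [ 0  0   1  |  -4 ]
  [ 0  1  -1  |  -2 ]
ρ2 <-> ρ3
  [ 1  0   0  |   3 ]
  [ 0  1  -1  |  -2 ]
  [ 0  0   1  |  -4 ]
ρ2 → ρ2 + ρ3
  [ 1  0  0  |   3 ]
  [ 0  1  0  |  -6 ]
  [ 0  0  1  |  -4 ]
Reading off the last column: u = 3, v = -6, w = -4.

(3, -6, -4)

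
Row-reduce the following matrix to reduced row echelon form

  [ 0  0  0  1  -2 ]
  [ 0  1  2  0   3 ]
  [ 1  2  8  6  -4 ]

ρ1 ↔ ρ3
  [ 1  2  8  6  -4 ]
  [ 0  1  2  0   3 ]
  [ 0  0  0  1  -2 ]
ρ1 := ρ1 − 6·ρ3
  [ 1  2  8  0   8 ]
  [ 0  1  2  0   3 ]
  [ 0  0  0  1  -2 ]
ρ1 := ρ1 − 2·ρ2
  [ 1  0  4  0   2 ]
  [ 0  1  2  0   3 ]
  [ 0  0  0  1  -2 ]

[[1, 0, 4, 0, 2], [0, 1, 2, 0, 3], [0, 0, 0, 1, -2]]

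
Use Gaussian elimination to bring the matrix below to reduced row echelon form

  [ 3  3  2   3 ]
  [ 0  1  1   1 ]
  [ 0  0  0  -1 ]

r1 ← 1/3·r1
  [ 1  1  2/3   1 ]
  [ 0  1    1   1 ]
  [ 0  0    0  -1 ]
r3 ← -1·r3
  [ 1  1  2/3  1 ]
  [ 0  1    1  1 ]
  [ 0  0    0  1 ]
r2 ← r2 − r3
  [ 1  1  2/3  1 ]
  [ 0  1    1  0 ]
  [ 0  0    0  1 ]
r1 ← r1 − r3
  [ 1  1  2/3  0 ]
  [ 0  1    1  0 ]
  [ 0  0    0  1 ]
r1 ← r1 − r2
  [ 1  0  -1/3  0 ]
  [ 0  1     1  0 ]
  [ 0  0     0  1 ]

[[1, 0, -1/3, 0], [0, 1, 1, 0], [0, 0, 0, 1]]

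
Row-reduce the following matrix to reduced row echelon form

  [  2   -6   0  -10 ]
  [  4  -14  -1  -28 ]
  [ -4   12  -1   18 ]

[[1, 0, 0, 4], [0, 1, 0, 3], [0, 0, 1, 2]]

R1 → 1/2·R1
  [  1   -3   0   -5 ]
  [  4  -14  -1  -28 ]
  [ -4   12  -1   18 ]
R2 → R2 − 4·R1
  [  1  -3   0  -5 ]
  [  0  -2  -1  -8 ]
  [ -4  12  -1  18 ]
R3 → R3 + 4·R1
  [ 1  -3   0  -5 ]
  [ 0  -2  -1  -8 ]
  [ 0   0  -1  -2 ]
R2 → -1/2·R2
  [ 1  -3    0  -5 ]
  [ 0   1  1/2   4 ]
  [ 0   0   -1  -2 ]
R3 → -1·R3
  [ 1  -3    0  -5 ]
  [ 0   1  1/2   4 ]
  [ 0   0    1   2 ]
R2 → R2 − 1/2·R3
  [ 1  -3  0  -5 ]
  [ 0   1  0   3 ]
  [ 0   0  1   2 ]
R1 → R1 + 3·R2
  [ 1  0  0  4 ]
  [ 0  1  0  3 ]
  [ 0  0  1  2 ]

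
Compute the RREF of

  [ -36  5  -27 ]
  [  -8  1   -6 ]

[[1, 0, 3/4], [0, 1, 0]]

R1 := -1/36·R1
  [  1  -5/36  3/4 ]
  [ -8      1   -6 ]
R2 := R2 + 8·R1
  [ 1  -5/36  3/4 ]
  [ 0   -1/9    0 ]
R2 := -9·R2
  [ 1  -5/36  3/4 ]
  [ 0      1    0 ]
R1 := R1 + 5/36·R2
  [ 1  0  3/4 ]
  [ 0  1    0 ]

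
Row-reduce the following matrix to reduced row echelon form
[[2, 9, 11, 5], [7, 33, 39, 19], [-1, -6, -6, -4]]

R1 ← 1/2·R1
R2 ← R2 − 7·R1
R3 ← R3 + R1
R2 ← 2/3·R2
R3 ← R3 + 3/2·R2
R1 ← R1 − 9/2·R2

[[1, 0, 4, -2], [0, 1, 1/3, 1], [0, 0, 0, 0]]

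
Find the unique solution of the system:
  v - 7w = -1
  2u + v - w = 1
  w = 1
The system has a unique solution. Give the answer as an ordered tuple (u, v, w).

(-2, 6, 1)

Form the augmented matrix and row-reduce:
  [ 0  1  -7  |  -1 ]
  [ 2  1  -1  |   1 ]
  [ 0  0   1  |   1 ]
Swap ρ1 and ρ2.
  [ 2  1  -1  |   1 ]
  [ 0  1  -7  |  -1 ]
  [ 0  0   1  |   1 ]
Multiply ρ1 by 1/2.
  [ 1  1/2  -1/2  |  1/2 ]
  [ 0    1    -7  |   -1 ]
  [ 0    0     1  |    1 ]
Add 7 times ρ3 to ρ2.
  [ 1  1/2  -1/2  |  1/2 ]
  [ 0    1     0  |    6 ]
  [ 0    0     1  |    1 ]
Add 1/2 times ρ3 to ρ1.
  [ 1  1/2  0  |  1 ]
  [ 0    1  0  |  6 ]
  [ 0    0  1  |  1 ]
Subtract 1/2 times ρ2 from ρ1.
  [ 1  0  0  |  -2 ]
  [ 0  1  0  |   6 ]
  [ 0  0  1  |   1 ]
Reading off the last column: u = -2, v = 6, w = 1.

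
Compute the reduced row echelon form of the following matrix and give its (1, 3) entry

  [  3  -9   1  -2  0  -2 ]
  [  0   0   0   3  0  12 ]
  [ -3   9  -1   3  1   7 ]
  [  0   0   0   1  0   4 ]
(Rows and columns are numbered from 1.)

Multiply ρ1 by 1/3.
  [  1  -3  1/3  -2/3  0  -2/3 ]
  [  0   0    0     3  0    12 ]
  [ -3   9   -1     3  1     7 ]
  [  0   0    0     1  0     4 ]
Add 3 times ρ1 to ρ3.
  [ 1  -3  1/3  -2/3  0  -2/3 ]
  [ 0   0    0     3  0    12 ]
  [ 0   0    0     1  1     5 ]
  [ 0   0    0     1  0     4 ]
Multiply ρ2 by 1/3.
  [ 1  -3  1/3  -2/3  0  -2/3 ]
  [ 0   0    0     1  0     4 ]
  [ 0   0    0     1  1     5 ]
  [ 0   0    0     1  0     4 ]
Subtract ρ2 from ρ3.
  [ 1  -3  1/3  -2/3  0  -2/3 ]
  [ 0   0    0     1  0     4 ]
  [ 0   0    0     0  1     1 ]
  [ 0   0    0     1  0     4 ]
Subtract ρ2 from ρ4.
  [ 1  -3  1/3  -2/3  0  -2/3 ]
  [ 0   0    0     1  0     4 ]
  [ 0   0    0     0  1     1 ]
  [ 0   0    0     0  0     0 ]
Add 2/3 times ρ2 to ρ1.
  [ 1  -3  1/3  0  0  2 ]
  [ 0   0    0  1  0  4 ]
  [ 0   0    0  0  1  1 ]
  [ 0   0    0  0  0  0 ]

1/3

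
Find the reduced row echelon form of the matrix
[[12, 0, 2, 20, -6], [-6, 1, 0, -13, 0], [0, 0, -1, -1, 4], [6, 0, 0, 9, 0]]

[[1, 0, 0, 3/2, 0], [0, 1, 0, -4, 0], [0, 0, 1, 1, 0], [0, 0, 0, 0, 1]]

Multiply R1 by 1/12.
  [  1  0  1/6  5/3  -1/2 ]
  [ -6  1    0  -13     0 ]
  [  0  0   -1   -1     4 ]
  [  6  0    0    9     0 ]
Add 6 times R1 to R2.
  [ 1  0  1/6  5/3  -1/2 ]
  [ 0  1    1   -3    -3 ]
  [ 0  0   -1   -1     4 ]
  [ 6  0    0    9     0 ]
Subtract 6 times R1 from R4.
  [ 1  0  1/6  5/3  -1/2 ]
  [ 0  1    1   -3    -3 ]
  [ 0  0   -1   -1     4 ]
  [ 0  0   -1   -1     3 ]
Multiply R3 by -1.
  [ 1  0  1/6  5/3  -1/2 ]
  [ 0  1    1   -3    -3 ]
  [ 0  0    1    1    -4 ]
  [ 0  0   -1   -1     3 ]
Add R3 to R4.
  [ 1  0  1/6  5/3  -1/2 ]
  [ 0  1    1   -3    -3 ]
  [ 0  0    1    1    -4 ]
  [ 0  0    0    0    -1 ]
Multiply R4 by -1.
  [ 1  0  1/6  5/3  -1/2 ]
  [ 0  1    1   -3    -3 ]
  [ 0  0    1    1    -4 ]
  [ 0  0    0    0     1 ]
Add 4 times R4 to R3.
  [ 1  0  1/6  5/3  -1/2 ]
  [ 0  1    1   -3    -3 ]
  [ 0  0    1    1     0 ]
  [ 0  0    0    0     1 ]
Add 3 times R4 to R2.
  [ 1  0  1/6  5/3  -1/2 ]
  [ 0  1    1   -3     0 ]
  [ 0  0    1    1     0 ]
  [ 0  0    0    0     1 ]
Add 1/2 times R4 to R1.
  [ 1  0  1/6  5/3  0 ]
  [ 0  1    1   -3  0 ]
  [ 0  0    1    1  0 ]
  [ 0  0    0    0  1 ]
Subtract R3 from R2.
  [ 1  0  1/6  5/3  0 ]
  [ 0  1    0   -4  0 ]
  [ 0  0    1    1  0 ]
  [ 0  0    0    0  1 ]
Subtract 1/6 times R3 from R1.
  [ 1  0  0  3/2  0 ]
  [ 0  1  0   -4  0 ]
  [ 0  0  1    1  0 ]
  [ 0  0  0    0  1 ]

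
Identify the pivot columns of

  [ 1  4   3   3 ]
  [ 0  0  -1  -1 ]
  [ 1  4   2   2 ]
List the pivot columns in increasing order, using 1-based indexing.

r3 → r3 − r1
  [ 1  4   3   3 ]
  [ 0  0  -1  -1 ]
  [ 0  0  -1  -1 ]
r2 → -1·r2
  [ 1  4   3   3 ]
  [ 0  0   1   1 ]
  [ 0  0  -1  -1 ]
r3 → r3 + r2
  [ 1  4  3  3 ]
  [ 0  0  1  1 ]
  [ 0  0  0  0 ]
r1 → r1 − 3·r2
  [ 1  4  0  0 ]
  [ 0  0  1  1 ]
  [ 0  0  0  0 ]
Pivot columns are the columns containing a leading 1.

1, 3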